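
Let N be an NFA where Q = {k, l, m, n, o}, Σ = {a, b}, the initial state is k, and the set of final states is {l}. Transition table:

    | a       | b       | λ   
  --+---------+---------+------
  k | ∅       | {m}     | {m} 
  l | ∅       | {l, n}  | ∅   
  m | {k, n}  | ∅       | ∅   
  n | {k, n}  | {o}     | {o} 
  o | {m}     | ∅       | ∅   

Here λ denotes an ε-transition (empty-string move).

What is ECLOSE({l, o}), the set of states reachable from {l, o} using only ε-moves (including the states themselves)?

{l, o}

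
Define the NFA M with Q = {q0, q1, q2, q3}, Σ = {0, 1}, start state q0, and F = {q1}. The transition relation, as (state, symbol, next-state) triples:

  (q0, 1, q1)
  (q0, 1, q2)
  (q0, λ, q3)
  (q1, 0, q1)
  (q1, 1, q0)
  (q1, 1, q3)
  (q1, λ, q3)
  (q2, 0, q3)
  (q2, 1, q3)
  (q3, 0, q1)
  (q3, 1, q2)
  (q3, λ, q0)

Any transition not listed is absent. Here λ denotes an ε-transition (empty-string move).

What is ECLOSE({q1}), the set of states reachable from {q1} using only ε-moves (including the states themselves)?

{q0, q1, q3}

Begin with {q1}.
ε-move q1 → q3; add q3.
ε-move q3 → q0; add q0.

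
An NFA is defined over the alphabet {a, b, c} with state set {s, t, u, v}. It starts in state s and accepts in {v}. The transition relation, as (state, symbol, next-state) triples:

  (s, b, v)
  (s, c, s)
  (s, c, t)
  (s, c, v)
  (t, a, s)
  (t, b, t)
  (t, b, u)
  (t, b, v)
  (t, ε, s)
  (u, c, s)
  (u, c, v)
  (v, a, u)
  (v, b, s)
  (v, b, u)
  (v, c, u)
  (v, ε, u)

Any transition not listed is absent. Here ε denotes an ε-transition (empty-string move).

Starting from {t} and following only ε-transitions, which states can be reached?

{s, t}

Begin with {t}.
ε-move t → s; add s.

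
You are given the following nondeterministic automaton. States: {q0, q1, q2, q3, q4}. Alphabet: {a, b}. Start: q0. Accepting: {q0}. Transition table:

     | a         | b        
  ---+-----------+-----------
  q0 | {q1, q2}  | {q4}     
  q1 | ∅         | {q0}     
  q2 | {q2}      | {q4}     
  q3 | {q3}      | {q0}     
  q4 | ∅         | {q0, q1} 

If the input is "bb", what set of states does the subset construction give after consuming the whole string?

{q0, q1}

Start in {q0}.
Read 'b': q0→{q4}; now {q4}.
Read 'b': q4→{q0, q1}; now {q0, q1}.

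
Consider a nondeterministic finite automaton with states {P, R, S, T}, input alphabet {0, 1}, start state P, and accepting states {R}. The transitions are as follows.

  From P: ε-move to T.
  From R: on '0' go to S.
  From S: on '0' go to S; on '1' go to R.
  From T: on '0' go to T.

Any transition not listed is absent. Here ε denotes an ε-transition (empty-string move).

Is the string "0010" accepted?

Start: ε-closure({P}) = {P, T}.
Read '0': {P, T} → {T}.
Read '0': {T} → {T}.
Read '1': {T} → ∅.
The set is empty and remains empty for the remaining 1 symbol.
The final set ∅ contains no accepting state.

No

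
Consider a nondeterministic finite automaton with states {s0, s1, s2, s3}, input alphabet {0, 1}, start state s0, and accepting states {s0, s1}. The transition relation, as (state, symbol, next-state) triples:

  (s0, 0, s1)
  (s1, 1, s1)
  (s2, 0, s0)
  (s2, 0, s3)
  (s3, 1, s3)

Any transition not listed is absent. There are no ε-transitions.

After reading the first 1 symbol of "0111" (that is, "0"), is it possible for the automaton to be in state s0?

No

Start in {s0}.
Read '0': s0→{s1}; now {s1}.
State s0 is not in {s1}.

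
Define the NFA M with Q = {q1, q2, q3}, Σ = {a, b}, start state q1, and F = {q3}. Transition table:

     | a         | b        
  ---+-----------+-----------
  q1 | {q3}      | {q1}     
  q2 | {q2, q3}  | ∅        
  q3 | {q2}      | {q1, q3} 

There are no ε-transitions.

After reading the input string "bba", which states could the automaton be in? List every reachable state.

{q3}

Start in {q1}.
Read 'b': q1→{q1}; now {q1}.
Read 'b': q1→{q1}; now {q1}.
Read 'a': q1→{q3}; now {q3}.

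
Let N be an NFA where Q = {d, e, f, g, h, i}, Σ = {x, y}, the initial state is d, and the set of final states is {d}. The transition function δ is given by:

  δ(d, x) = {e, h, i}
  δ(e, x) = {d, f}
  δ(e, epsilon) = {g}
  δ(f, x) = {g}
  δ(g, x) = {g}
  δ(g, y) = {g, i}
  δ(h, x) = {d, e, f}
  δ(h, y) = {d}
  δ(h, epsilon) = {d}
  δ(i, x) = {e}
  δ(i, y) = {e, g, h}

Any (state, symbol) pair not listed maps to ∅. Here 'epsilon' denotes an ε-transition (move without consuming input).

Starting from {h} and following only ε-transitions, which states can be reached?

Begin with {h}.
ε-move h → d; add d.

{d, h}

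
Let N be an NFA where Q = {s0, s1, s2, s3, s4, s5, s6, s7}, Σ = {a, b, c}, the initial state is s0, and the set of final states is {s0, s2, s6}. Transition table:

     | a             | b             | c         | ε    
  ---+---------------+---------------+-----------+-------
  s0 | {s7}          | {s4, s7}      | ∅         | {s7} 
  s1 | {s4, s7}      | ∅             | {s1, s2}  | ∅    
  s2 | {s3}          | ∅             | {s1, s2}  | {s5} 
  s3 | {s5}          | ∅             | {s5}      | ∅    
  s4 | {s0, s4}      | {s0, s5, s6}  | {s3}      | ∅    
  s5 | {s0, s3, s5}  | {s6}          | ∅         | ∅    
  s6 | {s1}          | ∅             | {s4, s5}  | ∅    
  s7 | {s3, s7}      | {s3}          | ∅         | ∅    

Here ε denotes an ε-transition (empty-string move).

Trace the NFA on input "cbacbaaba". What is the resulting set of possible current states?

Start: ε-closure({s0}) = {s0, s7}.
Read 'c': {s0, s7} → ∅.
The set is empty and remains empty for the remaining 8 symbols.

∅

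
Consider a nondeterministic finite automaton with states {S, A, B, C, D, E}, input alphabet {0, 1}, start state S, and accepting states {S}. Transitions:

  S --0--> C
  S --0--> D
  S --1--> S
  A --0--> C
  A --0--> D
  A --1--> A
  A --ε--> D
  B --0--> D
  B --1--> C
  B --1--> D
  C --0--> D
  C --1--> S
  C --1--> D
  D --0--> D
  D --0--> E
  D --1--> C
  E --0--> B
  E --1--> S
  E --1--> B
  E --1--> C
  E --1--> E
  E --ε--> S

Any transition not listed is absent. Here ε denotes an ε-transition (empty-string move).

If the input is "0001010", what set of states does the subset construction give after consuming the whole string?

Start in {S}.
Read '0': S→{C, D}; now {C, D}.
Read '0': C→{D}, D→{D, E}; union {D, E}; ε-closure = {S, D, E}.
Read '0': S→{C, D}, D→{D, E}, E→{B}; union {B, C, D, E}; ε-closure = {S, B, C, D, E}.
Read '1': S→{S}, B→{C, D}, C→{S, D}, D→{C}, E→{S, B, C, E}; now {S, B, C, D, E}.
Read '0': S→{C, D}, B→{D}, C→{D}, D→{D, E}, E→{B}; union {B, C, D, E}; ε-closure = {S, B, C, D, E}.
Read '1': S→{S}, B→{C, D}, C→{S, D}, D→{C}, E→{S, B, C, E}; now {S, B, C, D, E}.
Read '0': S→{C, D}, B→{D}, C→{D}, D→{D, E}, E→{B}; union {B, C, D, E}; ε-closure = {S, B, C, D, E}.

{S, B, C, D, E}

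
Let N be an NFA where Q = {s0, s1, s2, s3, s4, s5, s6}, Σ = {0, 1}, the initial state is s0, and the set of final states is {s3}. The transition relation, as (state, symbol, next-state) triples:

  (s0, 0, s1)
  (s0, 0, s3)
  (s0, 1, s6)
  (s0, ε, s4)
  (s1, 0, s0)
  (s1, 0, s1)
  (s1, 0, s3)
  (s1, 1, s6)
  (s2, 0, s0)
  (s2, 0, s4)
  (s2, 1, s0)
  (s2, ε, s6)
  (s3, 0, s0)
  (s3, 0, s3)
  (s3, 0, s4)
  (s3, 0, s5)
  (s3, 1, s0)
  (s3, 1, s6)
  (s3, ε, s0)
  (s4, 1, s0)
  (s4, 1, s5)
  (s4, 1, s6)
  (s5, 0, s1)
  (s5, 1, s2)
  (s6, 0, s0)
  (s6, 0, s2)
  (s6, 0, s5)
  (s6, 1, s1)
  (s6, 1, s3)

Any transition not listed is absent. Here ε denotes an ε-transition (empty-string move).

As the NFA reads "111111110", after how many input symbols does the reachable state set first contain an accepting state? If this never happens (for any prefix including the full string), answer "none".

2

Start: ε-closure({s0}) = {s0, s4}.
Read '1': s0→{s6}, s4→{s0, s5, s6}; union {s0, s5, s6}; ε-closure = {s0, s4, s5, s6}.
Read '1': s0→{s6}, s4→{s0, s5, s6}, s5→{s2}, s6→{s1, s3}; union {s0, s1, s2, s3, s5, s6}; ε-closure = {s0, s1, s2, s3, s4, s5, s6}.
None of the earlier sets intersect F, but {s0, s1, s2, s3, s4, s5, s6} does.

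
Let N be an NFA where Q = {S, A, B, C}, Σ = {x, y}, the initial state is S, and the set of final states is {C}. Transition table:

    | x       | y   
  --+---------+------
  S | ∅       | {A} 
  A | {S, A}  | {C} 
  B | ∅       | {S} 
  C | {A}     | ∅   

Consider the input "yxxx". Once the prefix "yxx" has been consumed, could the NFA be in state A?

Yes

Start in {S}.
Read 'y': {S} → {A}.
Read 'x': {A} → {S, A}.
Read 'x': {S, A} → {S, A}.
State A is in {S, A}.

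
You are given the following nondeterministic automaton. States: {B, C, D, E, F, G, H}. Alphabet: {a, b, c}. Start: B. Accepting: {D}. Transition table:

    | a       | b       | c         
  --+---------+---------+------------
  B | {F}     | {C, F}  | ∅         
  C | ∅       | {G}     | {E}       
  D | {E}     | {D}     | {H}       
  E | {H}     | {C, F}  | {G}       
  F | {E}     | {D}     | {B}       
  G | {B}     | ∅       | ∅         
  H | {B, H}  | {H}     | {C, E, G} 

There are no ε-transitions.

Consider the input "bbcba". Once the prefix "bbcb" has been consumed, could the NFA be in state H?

Yes

Start in {B}.
Read 'b': B→{C, F}; now {C, F}.
Read 'b': C→{G}, F→{D}; now {D, G}.
Read 'c': D→{H}, G→∅; now {H}.
Read 'b': H→{H}; now {H}.
State H is in {H}.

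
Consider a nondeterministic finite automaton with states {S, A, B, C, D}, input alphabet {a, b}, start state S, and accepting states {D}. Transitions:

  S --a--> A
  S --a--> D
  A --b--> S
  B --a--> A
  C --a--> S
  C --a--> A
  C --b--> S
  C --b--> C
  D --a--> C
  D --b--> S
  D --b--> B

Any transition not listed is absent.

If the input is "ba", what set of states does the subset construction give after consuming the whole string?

Start in {S}.
Read 'b': S→∅; now ∅.
The set is empty and remains empty for the remaining 1 symbol.

∅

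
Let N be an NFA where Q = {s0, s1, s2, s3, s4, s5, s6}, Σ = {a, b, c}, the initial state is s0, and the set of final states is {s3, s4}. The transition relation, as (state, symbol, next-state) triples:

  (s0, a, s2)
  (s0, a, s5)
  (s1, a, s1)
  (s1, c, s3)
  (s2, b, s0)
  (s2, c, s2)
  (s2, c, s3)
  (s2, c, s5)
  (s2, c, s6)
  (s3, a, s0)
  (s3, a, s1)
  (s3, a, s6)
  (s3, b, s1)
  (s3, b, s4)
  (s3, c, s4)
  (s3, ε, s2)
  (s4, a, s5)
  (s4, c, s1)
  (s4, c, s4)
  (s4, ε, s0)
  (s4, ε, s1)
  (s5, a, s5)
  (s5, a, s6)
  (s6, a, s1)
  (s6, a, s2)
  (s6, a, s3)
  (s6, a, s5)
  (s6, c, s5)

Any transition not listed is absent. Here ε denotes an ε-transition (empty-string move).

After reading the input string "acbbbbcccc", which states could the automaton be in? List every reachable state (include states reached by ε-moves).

Start in {s0}.
Read 'a': {s0} → {s2, s5}.
Read 'c': {s2, s5} → {s2, s3, s5, s6}.
Read 'b': {s2, s3, s5, s6} → {s0, s1, s4}.
Read 'b': {s0, s1, s4} → ∅.
The set is empty and remains empty for the remaining 6 symbols.

∅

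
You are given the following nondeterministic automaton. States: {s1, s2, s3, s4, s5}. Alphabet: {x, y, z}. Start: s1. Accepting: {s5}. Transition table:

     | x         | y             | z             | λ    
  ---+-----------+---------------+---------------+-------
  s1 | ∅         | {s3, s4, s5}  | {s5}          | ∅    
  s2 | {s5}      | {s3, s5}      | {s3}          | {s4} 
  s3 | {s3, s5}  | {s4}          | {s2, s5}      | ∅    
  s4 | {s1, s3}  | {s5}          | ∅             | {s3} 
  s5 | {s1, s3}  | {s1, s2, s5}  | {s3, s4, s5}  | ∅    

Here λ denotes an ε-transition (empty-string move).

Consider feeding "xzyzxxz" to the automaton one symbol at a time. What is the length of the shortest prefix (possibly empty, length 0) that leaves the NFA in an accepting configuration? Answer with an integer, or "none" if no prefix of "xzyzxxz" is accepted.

none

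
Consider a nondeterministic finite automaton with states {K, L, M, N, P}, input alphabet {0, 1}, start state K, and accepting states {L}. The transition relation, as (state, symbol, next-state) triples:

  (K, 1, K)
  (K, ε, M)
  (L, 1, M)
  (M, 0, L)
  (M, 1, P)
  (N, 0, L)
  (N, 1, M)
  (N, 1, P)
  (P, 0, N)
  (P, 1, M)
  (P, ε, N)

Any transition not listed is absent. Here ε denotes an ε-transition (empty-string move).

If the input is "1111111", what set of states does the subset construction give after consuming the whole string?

{K, M, N, P}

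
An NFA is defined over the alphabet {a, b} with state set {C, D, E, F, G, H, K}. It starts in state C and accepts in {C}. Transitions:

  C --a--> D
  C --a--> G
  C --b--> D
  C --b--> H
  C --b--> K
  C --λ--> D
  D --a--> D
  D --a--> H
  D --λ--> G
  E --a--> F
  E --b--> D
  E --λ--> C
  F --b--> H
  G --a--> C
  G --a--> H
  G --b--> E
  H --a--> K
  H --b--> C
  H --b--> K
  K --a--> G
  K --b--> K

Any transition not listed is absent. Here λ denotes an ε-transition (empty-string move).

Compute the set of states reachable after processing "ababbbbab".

{C, D, E, G, H, K}

Start: ε-closure({C}) = {C, D, G}.
Read 'a': {C, D, G} → {C, D, G, H}.
Read 'b': {C, D, G, H} → {C, D, E, G, H, K}.
Read 'a': {C, D, E, G, H, K} → {C, D, F, G, H, K}.
Read 'b': {C, D, F, G, H, K} → {C, D, E, G, H, K}.
Read 'b': {C, D, E, G, H, K} → {C, D, E, G, H, K}.
Read 'b': {C, D, E, G, H, K} → {C, D, E, G, H, K}.
Read 'b': {C, D, E, G, H, K} → {C, D, E, G, H, K}.
Read 'a': {C, D, E, G, H, K} → {C, D, F, G, H, K}.
Read 'b': {C, D, F, G, H, K} → {C, D, E, G, H, K}.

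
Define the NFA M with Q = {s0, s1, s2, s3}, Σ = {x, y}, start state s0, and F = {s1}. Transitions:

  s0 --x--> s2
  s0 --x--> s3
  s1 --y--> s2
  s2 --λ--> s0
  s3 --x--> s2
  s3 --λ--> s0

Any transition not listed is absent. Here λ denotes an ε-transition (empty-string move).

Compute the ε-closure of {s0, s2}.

{s0, s2}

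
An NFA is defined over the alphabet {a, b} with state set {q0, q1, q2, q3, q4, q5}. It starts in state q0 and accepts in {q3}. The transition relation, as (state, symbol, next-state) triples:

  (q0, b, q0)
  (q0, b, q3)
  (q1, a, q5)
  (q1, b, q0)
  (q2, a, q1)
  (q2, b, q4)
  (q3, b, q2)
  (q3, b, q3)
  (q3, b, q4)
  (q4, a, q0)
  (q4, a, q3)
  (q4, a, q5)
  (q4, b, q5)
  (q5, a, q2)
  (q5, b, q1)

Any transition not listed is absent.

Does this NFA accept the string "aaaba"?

Start in {q0}.
Read 'a': {q0} → ∅.
The set is empty and remains empty for the remaining 4 symbols.
The final set ∅ contains no accepting state.

No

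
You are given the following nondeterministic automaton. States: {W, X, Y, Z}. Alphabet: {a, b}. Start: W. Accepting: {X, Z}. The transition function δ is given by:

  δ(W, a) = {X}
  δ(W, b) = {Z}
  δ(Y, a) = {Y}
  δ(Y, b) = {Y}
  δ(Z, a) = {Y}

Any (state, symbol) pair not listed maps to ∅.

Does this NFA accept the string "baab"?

No

Start in {W}.
Read 'b': {W} → {Z}.
Read 'a': {Z} → {Y}.
Read 'a': {Y} → {Y}.
Read 'b': {Y} → {Y}.
The final set {Y} contains no accepting state.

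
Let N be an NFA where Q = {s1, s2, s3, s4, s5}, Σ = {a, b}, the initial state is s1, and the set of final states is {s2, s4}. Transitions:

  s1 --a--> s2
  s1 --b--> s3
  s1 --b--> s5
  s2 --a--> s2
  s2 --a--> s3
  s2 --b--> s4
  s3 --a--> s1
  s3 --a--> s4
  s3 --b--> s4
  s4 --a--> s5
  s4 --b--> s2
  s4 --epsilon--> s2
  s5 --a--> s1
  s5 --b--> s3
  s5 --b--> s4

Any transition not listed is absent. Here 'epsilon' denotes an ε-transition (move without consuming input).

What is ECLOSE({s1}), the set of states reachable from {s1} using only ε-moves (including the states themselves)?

{s1}

Begin with {s1}.
No ε-moves leave this set, so the closure equals the set itself.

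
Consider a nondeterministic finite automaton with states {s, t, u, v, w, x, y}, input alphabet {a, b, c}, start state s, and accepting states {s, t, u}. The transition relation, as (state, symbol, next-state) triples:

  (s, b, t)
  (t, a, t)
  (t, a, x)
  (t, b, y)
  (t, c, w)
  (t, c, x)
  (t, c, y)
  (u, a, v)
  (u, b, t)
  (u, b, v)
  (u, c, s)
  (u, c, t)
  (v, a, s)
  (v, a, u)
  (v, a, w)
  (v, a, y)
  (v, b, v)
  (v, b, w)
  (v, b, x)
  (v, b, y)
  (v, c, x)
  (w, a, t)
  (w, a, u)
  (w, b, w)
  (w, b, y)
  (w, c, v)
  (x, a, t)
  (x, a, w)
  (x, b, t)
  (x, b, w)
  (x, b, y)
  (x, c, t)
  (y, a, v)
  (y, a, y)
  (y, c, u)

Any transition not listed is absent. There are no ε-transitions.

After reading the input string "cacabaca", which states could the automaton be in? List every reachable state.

∅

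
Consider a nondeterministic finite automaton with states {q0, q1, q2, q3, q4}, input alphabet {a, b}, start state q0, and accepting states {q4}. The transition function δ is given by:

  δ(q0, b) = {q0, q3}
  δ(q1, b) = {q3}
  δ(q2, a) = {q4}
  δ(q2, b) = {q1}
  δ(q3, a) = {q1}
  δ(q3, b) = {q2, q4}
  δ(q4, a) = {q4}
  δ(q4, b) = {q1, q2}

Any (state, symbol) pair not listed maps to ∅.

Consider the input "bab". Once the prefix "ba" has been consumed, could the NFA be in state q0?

No

Start in {q0}.
Read 'b': q0→{q0, q3}; now {q0, q3}.
Read 'a': q0→∅, q3→{q1}; now {q1}.
State q0 is not in {q1}.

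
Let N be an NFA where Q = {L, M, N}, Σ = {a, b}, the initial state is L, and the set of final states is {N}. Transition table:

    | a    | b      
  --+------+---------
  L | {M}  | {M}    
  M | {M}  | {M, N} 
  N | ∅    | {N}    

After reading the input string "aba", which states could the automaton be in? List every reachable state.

Start in {L}.
Read 'a': L→{M}; now {M}.
Read 'b': M→{M, N}; now {M, N}.
Read 'a': M→{M}, N→∅; now {M}.

{M}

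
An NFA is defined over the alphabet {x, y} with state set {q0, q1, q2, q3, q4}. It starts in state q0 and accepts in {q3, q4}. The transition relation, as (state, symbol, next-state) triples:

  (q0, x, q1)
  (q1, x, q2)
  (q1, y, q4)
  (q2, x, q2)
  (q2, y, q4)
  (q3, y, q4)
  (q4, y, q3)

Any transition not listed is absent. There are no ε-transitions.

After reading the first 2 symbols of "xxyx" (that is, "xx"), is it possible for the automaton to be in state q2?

Start in {q0}.
Read 'x': q0→{q1}; now {q1}.
Read 'x': q1→{q2}; now {q2}.
State q2 is in {q2}.

Yes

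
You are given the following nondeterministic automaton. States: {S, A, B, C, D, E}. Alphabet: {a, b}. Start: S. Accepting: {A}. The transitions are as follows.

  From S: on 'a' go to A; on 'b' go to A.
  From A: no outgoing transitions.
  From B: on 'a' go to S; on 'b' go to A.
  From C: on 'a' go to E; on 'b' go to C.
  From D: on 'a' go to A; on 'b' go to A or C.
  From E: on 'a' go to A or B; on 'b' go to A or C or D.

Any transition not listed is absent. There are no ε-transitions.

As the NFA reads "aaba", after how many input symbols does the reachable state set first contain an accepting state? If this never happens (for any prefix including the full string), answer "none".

1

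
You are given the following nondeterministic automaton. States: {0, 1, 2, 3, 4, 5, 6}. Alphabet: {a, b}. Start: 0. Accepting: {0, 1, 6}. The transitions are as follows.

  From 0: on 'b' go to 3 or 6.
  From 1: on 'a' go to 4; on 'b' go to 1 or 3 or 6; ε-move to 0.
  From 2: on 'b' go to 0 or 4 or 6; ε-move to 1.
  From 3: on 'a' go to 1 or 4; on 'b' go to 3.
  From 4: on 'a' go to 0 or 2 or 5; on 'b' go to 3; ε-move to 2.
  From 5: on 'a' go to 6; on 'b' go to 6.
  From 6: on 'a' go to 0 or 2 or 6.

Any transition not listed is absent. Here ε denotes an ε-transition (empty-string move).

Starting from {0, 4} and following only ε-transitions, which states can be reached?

Begin with {0, 4}.
ε-move 4 → 2; add 2.
ε-move 2 → 1; add 1.

{0, 1, 2, 4}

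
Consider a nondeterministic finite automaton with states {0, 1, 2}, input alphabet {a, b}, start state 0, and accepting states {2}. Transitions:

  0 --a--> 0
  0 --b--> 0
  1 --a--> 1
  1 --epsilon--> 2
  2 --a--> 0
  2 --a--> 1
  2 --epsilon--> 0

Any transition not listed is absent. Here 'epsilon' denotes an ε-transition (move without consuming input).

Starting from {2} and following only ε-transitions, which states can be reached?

Begin with {2}.
ε-move 2 → 0; add 0.

{0, 2}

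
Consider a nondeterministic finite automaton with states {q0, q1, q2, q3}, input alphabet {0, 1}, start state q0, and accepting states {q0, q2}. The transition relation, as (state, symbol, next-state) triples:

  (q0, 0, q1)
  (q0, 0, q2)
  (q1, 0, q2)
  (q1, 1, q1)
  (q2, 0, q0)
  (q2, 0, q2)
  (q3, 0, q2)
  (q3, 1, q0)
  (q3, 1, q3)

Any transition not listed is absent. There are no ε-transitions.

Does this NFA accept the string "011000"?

Start in {q0}.
Read '0': q0→{q1, q2}; now {q1, q2}.
Read '1': q1→{q1}, q2→∅; now {q1}.
Read '1': q1→{q1}; now {q1}.
Read '0': q1→{q2}; now {q2}.
Read '0': q2→{q0, q2}; now {q0, q2}.
Read '0': q0→{q1, q2}, q2→{q0, q2}; now {q0, q1, q2}.
The final set {q0, q1, q2} contains the accepting states q0, q2.

Yes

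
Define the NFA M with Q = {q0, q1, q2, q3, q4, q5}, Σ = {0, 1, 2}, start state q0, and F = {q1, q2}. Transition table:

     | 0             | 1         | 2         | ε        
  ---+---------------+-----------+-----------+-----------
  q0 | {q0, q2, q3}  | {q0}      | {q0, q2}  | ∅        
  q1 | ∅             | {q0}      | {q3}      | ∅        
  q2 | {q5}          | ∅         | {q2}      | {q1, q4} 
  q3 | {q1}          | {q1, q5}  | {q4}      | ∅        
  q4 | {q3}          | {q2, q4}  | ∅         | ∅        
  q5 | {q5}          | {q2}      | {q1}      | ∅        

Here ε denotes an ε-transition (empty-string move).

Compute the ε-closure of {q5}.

Begin with {q5}.
No ε-moves leave this set, so the closure equals the set itself.

{q5}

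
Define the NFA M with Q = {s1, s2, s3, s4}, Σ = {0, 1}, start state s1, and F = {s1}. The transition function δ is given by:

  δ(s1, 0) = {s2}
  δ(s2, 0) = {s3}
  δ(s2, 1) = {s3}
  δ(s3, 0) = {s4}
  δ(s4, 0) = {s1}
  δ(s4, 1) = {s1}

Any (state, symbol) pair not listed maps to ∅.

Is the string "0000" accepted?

Start in {s1}.
Read '0': s1→{s2}; now {s2}.
Read '0': s2→{s3}; now {s3}.
Read '0': s3→{s4}; now {s4}.
Read '0': s4→{s1}; now {s1}.
The final set {s1} contains the accepting state s1.

Yes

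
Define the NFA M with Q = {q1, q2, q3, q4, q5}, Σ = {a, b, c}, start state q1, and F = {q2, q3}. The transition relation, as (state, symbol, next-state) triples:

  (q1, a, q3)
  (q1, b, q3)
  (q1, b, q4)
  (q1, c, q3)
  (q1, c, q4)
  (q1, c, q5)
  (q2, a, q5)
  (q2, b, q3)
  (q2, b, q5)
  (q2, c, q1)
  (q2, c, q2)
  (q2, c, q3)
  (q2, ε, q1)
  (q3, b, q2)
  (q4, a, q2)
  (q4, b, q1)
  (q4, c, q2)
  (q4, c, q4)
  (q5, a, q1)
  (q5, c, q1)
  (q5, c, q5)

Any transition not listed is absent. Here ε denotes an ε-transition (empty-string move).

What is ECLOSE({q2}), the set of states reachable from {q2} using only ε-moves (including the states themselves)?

{q1, q2}

Begin with {q2}.
ε-move q2 → q1; add q1.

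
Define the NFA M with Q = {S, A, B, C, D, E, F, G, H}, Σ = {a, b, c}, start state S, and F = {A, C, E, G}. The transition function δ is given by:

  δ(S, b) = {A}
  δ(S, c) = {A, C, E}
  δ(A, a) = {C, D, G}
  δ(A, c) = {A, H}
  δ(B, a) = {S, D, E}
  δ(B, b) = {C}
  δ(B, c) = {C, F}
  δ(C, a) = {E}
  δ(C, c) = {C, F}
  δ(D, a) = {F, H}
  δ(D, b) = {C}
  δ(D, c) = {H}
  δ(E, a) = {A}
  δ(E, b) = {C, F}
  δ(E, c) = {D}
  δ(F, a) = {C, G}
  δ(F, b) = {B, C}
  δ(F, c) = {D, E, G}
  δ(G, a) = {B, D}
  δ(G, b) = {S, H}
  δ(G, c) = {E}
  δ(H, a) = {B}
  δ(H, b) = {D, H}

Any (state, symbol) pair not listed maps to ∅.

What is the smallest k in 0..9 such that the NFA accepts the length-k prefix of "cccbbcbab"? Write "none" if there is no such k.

Start in {S}.
Read 'c': S→{A, C, E}; now {A, C, E}.
None of the earlier sets intersect F, but {A, C, E} does.

1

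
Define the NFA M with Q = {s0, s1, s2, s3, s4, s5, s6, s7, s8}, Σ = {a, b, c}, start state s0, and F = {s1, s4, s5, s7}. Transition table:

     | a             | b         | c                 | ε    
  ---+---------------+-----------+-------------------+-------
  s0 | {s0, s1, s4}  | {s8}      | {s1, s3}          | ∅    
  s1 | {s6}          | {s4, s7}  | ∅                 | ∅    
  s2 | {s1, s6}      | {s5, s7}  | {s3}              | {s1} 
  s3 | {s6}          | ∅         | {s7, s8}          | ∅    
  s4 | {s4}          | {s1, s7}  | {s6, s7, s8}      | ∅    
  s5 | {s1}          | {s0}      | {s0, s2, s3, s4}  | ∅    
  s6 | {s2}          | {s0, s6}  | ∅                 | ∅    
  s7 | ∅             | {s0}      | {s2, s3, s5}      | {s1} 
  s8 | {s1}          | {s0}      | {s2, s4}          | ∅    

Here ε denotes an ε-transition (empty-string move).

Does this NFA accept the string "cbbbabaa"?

Start in {s0}.
Read 'c': {s0} → {s1, s3}.
Read 'b': {s1, s3} → {s1, s4, s7}.
Read 'b': {s1, s4, s7} → {s0, s1, s4, s7}.
Read 'b': {s0, s1, s4, s7} → {s0, s1, s4, s7, s8}.
Read 'a': {s0, s1, s4, s7, s8} → {s0, s1, s4, s6}.
Read 'b': {s0, s1, s4, s6} → {s0, s1, s4, s6, s7, s8}.
Read 'a': {s0, s1, s4, s6, s7, s8} → {s0, s1, s2, s4, s6}.
Read 'a': {s0, s1, s2, s4, s6} → {s0, s1, s2, s4, s6}.
The final set {s0, s1, s2, s4, s6} contains the accepting states s1, s4.

Yes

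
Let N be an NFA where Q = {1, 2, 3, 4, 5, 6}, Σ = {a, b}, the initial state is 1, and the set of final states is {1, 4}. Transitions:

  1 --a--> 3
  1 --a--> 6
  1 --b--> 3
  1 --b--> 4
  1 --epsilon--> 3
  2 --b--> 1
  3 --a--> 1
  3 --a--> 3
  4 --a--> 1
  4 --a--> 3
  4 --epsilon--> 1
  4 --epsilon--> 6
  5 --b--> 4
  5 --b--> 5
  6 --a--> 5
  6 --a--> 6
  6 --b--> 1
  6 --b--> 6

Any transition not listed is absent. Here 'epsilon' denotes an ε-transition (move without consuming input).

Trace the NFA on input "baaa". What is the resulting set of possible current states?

Start: ε-closure({1}) = {1, 3}.
Read 'b': 1→{3, 4}, 3→∅; union {3, 4}; ε-closure = {1, 3, 4, 6}.
Read 'a': 1→{3, 6}, 3→{1, 3}, 4→{1, 3}, 6→{5, 6}; now {1, 3, 5, 6}.
Read 'a': 1→{3, 6}, 3→{1, 3}, 5→∅, 6→{5, 6}; now {1, 3, 5, 6}.
Read 'a': 1→{3, 6}, 3→{1, 3}, 5→∅, 6→{5, 6}; now {1, 3, 5, 6}.

{1, 3, 5, 6}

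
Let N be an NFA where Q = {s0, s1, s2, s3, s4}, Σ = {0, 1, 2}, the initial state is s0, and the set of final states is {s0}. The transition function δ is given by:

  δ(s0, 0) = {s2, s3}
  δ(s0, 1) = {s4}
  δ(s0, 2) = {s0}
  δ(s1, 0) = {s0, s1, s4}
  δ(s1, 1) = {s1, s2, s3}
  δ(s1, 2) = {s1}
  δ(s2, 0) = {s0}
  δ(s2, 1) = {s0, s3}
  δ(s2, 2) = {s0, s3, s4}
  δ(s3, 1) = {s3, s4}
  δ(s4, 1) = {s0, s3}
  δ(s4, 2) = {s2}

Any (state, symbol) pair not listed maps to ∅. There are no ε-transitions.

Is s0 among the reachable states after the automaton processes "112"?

Start in {s0}.
Read '1': s0→{s4}; now {s4}.
Read '1': s4→{s0, s3}; now {s0, s3}.
Read '2': s0→{s0}, s3→∅; now {s0}.
State s0 is in {s0}.

Yes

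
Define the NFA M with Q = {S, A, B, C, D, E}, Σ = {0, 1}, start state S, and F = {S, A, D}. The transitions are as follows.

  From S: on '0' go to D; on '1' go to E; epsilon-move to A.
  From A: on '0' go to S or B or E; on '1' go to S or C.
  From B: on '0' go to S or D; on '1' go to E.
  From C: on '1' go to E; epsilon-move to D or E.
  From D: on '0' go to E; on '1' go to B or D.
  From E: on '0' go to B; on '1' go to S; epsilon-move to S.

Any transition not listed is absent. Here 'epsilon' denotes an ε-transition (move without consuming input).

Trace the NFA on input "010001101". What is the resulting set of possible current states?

{S, A, B, C, D, E}

Start: ε-closure({S}) = {S, A}.
Read '0': S→{D}, A→{S, B, E}; union {S, B, D, E}; ε-closure = {S, A, B, D, E}.
Read '1': S→{E}, A→{S, C}, B→{E}, D→{B, D}, E→{S}; union {S, B, C, D, E}; ε-closure = {S, A, B, C, D, E}.
Read '0': S→{D}, A→{S, B, E}, B→{S, D}, C→∅, D→{E}, E→{B}; union {S, B, D, E}; ε-closure = {S, A, B, D, E}.
Read '0': S→{D}, A→{S, B, E}, B→{S, D}, D→{E}, E→{B}; union {S, B, D, E}; ε-closure = {S, A, B, D, E}.
Read '0': S→{D}, A→{S, B, E}, B→{S, D}, D→{E}, E→{B}; union {S, B, D, E}; ε-closure = {S, A, B, D, E}.
Read '1': S→{E}, A→{S, C}, B→{E}, D→{B, D}, E→{S}; union {S, B, C, D, E}; ε-closure = {S, A, B, C, D, E}.
Read '1': S→{E}, A→{S, C}, B→{E}, C→{E}, D→{B, D}, E→{S}; union {S, B, C, D, E}; ε-closure = {S, A, B, C, D, E}.
Read '0': S→{D}, A→{S, B, E}, B→{S, D}, C→∅, D→{E}, E→{B}; union {S, B, D, E}; ε-closure = {S, A, B, D, E}.
Read '1': S→{E}, A→{S, C}, B→{E}, D→{B, D}, E→{S}; union {S, B, C, D, E}; ε-closure = {S, A, B, C, D, E}.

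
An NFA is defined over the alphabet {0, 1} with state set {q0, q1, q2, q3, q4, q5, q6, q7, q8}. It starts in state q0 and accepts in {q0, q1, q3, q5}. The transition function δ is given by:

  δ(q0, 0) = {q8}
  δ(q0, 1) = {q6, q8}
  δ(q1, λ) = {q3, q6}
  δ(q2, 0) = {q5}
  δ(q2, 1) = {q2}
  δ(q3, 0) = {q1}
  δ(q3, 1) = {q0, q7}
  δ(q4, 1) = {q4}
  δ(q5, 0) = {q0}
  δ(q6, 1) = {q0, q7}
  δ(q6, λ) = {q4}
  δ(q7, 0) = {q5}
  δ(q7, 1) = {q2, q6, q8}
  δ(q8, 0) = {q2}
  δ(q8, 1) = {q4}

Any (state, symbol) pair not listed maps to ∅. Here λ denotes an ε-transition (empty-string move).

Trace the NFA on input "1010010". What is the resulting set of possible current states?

{q2}

Start in {q0}.
Read '1': {q0} → {q4, q6, q8}.
Read '0': {q4, q6, q8} → {q2}.
Read '1': {q2} → {q2}.
Read '0': {q2} → {q5}.
Read '0': {q5} → {q0}.
Read '1': {q0} → {q4, q6, q8}.
Read '0': {q4, q6, q8} → {q2}.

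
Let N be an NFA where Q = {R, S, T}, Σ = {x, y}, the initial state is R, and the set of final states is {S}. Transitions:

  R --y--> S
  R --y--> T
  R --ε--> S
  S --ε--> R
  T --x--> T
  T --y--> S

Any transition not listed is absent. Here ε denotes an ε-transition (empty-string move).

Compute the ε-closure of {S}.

Begin with {S}.
ε-move S → R; add R.

{R, S}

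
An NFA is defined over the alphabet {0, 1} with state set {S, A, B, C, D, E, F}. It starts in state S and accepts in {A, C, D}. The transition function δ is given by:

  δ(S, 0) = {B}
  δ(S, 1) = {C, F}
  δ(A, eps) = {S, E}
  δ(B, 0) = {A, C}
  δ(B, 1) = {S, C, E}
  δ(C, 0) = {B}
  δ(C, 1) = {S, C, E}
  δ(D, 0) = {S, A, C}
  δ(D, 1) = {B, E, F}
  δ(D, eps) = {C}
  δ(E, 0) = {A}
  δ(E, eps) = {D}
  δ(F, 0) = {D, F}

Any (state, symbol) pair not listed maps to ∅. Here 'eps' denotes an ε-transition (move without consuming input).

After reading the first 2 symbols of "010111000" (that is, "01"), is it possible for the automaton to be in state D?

Yes

Start in {S}.
Read '0': S→{B}; now {B}.
Read '1': B→{S, C, E}; union {S, C, E}; ε-closure = {S, C, D, E}.
State D is in {S, C, D, E}.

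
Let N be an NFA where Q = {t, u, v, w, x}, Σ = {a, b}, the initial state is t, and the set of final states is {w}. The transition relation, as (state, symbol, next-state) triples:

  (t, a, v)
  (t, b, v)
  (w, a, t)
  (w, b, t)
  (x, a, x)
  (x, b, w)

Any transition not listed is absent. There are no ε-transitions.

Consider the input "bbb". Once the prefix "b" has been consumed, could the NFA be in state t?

Start in {t}.
Read 'b': {t} → {v}.
State t is not in {v}.

No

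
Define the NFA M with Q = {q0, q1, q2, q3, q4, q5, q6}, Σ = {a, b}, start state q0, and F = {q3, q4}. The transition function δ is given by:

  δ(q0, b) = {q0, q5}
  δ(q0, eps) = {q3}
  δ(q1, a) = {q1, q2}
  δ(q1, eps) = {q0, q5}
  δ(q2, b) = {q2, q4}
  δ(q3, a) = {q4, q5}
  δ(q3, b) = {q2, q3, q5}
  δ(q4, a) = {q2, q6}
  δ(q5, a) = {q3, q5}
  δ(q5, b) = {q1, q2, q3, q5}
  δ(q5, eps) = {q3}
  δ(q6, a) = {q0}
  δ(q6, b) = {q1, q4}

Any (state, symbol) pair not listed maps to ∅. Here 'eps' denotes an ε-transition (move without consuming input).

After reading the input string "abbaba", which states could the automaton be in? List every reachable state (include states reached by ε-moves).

Start: ε-closure({q0}) = {q0, q3}.
Read 'a': {q0, q3} → {q3, q4, q5}.
Read 'b': {q3, q4, q5} → {q0, q1, q2, q3, q5}.
Read 'b': {q0, q1, q2, q3, q5} → {q0, q1, q2, q3, q4, q5}.
Read 'a': {q0, q1, q2, q3, q4, q5} → {q0, q1, q2, q3, q4, q5, q6}.
Read 'b': {q0, q1, q2, q3, q4, q5, q6} → {q0, q1, q2, q3, q4, q5}.
Read 'a': {q0, q1, q2, q3, q4, q5} → {q0, q1, q2, q3, q4, q5, q6}.

{q0, q1, q2, q3, q4, q5, q6}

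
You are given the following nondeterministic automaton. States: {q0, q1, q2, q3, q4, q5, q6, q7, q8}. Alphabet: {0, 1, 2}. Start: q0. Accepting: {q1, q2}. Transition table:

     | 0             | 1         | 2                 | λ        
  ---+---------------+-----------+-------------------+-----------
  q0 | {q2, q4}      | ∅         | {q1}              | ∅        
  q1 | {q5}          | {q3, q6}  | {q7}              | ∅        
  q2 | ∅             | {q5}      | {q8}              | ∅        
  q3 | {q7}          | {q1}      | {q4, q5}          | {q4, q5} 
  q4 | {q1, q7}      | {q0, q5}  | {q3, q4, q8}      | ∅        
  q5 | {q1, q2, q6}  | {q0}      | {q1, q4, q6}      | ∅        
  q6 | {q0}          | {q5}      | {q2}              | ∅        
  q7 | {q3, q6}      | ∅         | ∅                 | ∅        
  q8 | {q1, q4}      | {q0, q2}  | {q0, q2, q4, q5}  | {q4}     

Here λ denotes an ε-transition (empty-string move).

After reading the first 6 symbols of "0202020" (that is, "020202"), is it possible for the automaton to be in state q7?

Yes

Start in {q0}.
Read '0': q0→{q2, q4}; now {q2, q4}.
Read '2': q2→{q8}, q4→{q3, q4, q8}; union {q3, q4, q8}; ε-closure = {q3, q4, q5, q8}.
Read '0': q3→{q7}, q4→{q1, q7}, q5→{q1, q2, q6}, q8→{q1, q4}; now {q1, q2, q4, q6, q7}.
Read '2': q1→{q7}, q2→{q8}, q4→{q3, q4, q8}, q6→{q2}, q7→∅; union {q2, q3, q4, q7, q8}; ε-closure = {q2, q3, q4, q5, q7, q8}.
Read '0': q2→∅, q3→{q7}, q4→{q1, q7}, q5→{q1, q2, q6}, q7→{q3, q6}, q8→{q1, q4}; union {q1, q2, q3, q4, q6, q7}; ε-closure = {q1, q2, q3, q4, q5, q6, q7}.
Read '2': q1→{q7}, q2→{q8}, q3→{q4, q5}, q4→{q3, q4, q8}, q5→{q1, q4, q6}, q6→{q2}, q7→∅; now {q1, q2, q3, q4, q5, q6, q7, q8}.
State q7 is in {q1, q2, q3, q4, q5, q6, q7, q8}.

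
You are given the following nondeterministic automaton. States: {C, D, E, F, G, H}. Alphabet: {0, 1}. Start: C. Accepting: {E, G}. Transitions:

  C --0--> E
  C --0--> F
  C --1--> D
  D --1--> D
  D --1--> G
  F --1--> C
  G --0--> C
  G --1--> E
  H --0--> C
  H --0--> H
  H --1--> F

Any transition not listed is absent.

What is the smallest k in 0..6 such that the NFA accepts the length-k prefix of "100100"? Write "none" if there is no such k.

none

Start in {C}.
Read '1': C→{D}; now {D}.
Read '0': D→∅; now ∅.
The set is empty and remains empty for the remaining 4 symbols.
No reachable set along the way intersects F.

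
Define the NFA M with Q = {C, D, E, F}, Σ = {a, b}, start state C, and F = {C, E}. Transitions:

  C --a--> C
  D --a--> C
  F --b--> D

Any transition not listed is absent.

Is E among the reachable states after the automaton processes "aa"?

No

Start in {C}.
Read 'a': {C} → {C}.
Read 'a': {C} → {C}.
State E is not in {C}.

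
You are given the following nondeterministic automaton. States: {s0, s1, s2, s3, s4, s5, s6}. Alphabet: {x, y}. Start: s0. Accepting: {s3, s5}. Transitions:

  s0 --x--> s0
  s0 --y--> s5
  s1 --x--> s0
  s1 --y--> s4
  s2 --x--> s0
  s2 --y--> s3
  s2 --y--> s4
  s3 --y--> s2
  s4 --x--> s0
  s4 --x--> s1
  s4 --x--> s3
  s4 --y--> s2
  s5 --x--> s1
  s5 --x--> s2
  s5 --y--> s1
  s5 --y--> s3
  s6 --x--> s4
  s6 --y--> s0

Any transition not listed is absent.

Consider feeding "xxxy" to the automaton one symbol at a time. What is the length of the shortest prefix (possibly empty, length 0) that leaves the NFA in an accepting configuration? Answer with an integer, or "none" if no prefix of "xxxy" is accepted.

4

Start in {s0}.
Read 'x': s0→{s0}; now {s0}.
Read 'x': s0→{s0}; now {s0}.
Read 'x': s0→{s0}; now {s0}.
Read 'y': s0→{s5}; now {s5}.
None of the earlier sets intersect F, but {s5} does.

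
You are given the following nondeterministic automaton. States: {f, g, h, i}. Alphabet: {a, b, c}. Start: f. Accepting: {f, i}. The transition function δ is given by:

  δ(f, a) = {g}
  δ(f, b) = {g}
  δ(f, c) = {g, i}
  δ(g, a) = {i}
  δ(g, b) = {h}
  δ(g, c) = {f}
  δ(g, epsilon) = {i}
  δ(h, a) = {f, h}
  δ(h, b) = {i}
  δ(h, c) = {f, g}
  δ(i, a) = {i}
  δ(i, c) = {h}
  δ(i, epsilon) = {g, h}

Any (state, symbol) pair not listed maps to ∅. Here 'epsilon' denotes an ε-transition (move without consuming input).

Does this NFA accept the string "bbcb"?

Start in {f}.
Read 'b': {f} → {g, h, i}.
Read 'b': {g, h, i} → {g, h, i}.
Read 'c': {g, h, i} → {f, g, h, i}.
Read 'b': {f, g, h, i} → {g, h, i}.
The final set {g, h, i} contains the accepting state i.

Yes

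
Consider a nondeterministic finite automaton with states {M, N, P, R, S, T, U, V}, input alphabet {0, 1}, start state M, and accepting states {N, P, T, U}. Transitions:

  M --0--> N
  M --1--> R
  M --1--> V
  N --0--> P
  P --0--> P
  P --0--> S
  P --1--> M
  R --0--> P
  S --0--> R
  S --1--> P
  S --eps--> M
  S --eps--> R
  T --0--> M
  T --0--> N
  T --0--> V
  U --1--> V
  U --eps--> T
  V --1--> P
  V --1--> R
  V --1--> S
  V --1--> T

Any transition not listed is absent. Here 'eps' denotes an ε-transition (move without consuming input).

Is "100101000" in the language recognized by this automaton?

Yes

Start in {M}.
Read '1': {M} → {R, V}.
Read '0': {R, V} → {P}.
Read '0': {P} → {M, P, R, S}.
Read '1': {M, P, R, S} → {M, P, R, V}.
Read '0': {M, P, R, V} → {M, N, P, R, S}.
Read '1': {M, N, P, R, S} → {M, P, R, V}.
Read '0': {M, P, R, V} → {M, N, P, R, S}.
Read '0': {M, N, P, R, S} → {M, N, P, R, S}.
Read '0': {M, N, P, R, S} → {M, N, P, R, S}.
The final set {M, N, P, R, S} contains the accepting states N, P.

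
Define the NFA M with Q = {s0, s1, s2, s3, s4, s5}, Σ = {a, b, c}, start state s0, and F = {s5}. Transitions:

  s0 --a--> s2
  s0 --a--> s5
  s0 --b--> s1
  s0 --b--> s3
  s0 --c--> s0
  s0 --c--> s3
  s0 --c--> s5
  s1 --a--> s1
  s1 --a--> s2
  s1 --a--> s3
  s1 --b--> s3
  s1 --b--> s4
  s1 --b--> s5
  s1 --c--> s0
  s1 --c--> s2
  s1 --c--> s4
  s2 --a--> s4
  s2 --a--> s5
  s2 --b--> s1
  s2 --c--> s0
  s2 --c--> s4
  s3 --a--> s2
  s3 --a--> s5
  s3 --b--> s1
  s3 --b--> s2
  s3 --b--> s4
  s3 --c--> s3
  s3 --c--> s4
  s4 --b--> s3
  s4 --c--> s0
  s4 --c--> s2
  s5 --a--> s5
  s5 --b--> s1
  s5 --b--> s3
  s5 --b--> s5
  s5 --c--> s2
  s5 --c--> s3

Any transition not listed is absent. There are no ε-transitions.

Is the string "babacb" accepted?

Start in {s0}.
Read 'b': {s0} → {s1, s3}.
Read 'a': {s1, s3} → {s1, s2, s3, s5}.
Read 'b': {s1, s2, s3, s5} → {s1, s2, s3, s4, s5}.
Read 'a': {s1, s2, s3, s4, s5} → {s1, s2, s3, s4, s5}.
Read 'c': {s1, s2, s3, s4, s5} → {s0, s2, s3, s4}.
Read 'b': {s0, s2, s3, s4} → {s1, s2, s3, s4}.
The final set {s1, s2, s3, s4} contains no accepting state.

No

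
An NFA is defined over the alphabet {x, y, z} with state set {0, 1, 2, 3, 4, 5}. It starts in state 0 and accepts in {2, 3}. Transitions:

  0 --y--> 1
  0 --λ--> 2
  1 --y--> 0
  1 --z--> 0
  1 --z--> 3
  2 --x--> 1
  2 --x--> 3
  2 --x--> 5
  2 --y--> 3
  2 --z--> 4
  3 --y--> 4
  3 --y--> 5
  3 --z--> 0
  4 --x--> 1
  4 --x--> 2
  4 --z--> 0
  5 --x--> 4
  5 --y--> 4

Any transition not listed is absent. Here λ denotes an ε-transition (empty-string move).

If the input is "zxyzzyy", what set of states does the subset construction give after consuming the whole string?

{0, 2, 4, 5}

Start: ε-closure({0}) = {0, 2}.
Read 'z': 0→∅, 2→{4}; now {4}.
Read 'x': 4→{1, 2}; now {1, 2}.
Read 'y': 1→{0}, 2→{3}; union {0, 3}; ε-closure = {0, 2, 3}.
Read 'z': 0→∅, 2→{4}, 3→{0}; union {0, 4}; ε-closure = {0, 2, 4}.
Read 'z': 0→∅, 2→{4}, 4→{0}; union {0, 4}; ε-closure = {0, 2, 4}.
Read 'y': 0→{1}, 2→{3}, 4→∅; now {1, 3}.
Read 'y': 1→{0}, 3→{4, 5}; union {0, 4, 5}; ε-closure = {0, 2, 4, 5}.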